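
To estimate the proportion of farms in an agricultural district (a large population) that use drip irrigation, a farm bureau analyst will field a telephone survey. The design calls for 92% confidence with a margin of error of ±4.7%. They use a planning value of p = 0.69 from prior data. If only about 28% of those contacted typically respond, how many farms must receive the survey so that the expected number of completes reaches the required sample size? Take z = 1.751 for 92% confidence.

1061

Completed interviews needed: n₀ = 1.751² × 0.2139 / 0.047² ≈ 296.88 → 297.
At a 28% response rate, contacts needed = 297 / 0.28 ≈ 1060.71 → 1061.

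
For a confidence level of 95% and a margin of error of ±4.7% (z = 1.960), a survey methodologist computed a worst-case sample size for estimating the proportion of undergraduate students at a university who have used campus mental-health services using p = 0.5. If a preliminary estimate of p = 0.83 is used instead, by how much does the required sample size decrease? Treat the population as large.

Conservative (p = 0.5): n = 1.960² × 0.25 / 0.047² ≈ 434.77 → 435.
Using p = 0.83: p(1−p) = 0.1411, so n = 1.960² × 0.1411 / 0.047² ≈ 245.38 → 246.
Reduction: 435 − 246 = 189.

189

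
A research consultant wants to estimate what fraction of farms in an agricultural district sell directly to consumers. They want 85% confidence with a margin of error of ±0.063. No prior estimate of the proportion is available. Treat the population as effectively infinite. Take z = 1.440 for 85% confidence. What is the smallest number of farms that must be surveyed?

With no prior estimate, use p = 0.5, giving p(1−p) = 0.25.
n = z²·p(1−p)/E² = 1.440² × 0.2500 / 0.063² = 2.0736 × 0.2500 / 0.003969 ≈ 130.61.
Rounding up gives n = 131.

131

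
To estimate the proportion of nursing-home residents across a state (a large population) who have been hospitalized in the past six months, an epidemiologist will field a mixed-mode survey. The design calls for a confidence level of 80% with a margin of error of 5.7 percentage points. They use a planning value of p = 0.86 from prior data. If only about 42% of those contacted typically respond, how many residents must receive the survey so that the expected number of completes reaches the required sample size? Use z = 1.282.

Completed interviews needed: n₀ = 1.282² × 0.1204 / 0.057² ≈ 60.90 → 61.
At a 42% response rate, contacts needed = 61 / 0.42 ≈ 145.24 → 146.

146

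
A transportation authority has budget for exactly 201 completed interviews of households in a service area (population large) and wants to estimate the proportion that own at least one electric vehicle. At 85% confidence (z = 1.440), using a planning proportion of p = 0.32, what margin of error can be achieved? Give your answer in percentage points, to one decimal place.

4.7

SE(p̂) = √[p(1−p)/n] = √[0.2176/201] = 0.03290.
E = z × SE = 1.440 × 0.03290 = 0.04738, or 4.7 percentage points.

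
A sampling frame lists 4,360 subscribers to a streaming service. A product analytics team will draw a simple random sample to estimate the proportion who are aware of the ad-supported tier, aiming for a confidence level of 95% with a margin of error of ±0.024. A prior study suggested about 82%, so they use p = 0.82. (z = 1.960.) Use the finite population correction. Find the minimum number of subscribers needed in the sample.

Unadjusted: n₀ = 1.960² × 0.82 × 0.18 / 0.024² ≈ 984.41, so n₀ = 985.
Finite population correction with N = 4,360: n = n₀ / (1 + (n₀−1)/N) = 985 / (1 + 984/4360) = 985 / 1.2257 ≈ 803.63.
Rounding up, n = 804.

804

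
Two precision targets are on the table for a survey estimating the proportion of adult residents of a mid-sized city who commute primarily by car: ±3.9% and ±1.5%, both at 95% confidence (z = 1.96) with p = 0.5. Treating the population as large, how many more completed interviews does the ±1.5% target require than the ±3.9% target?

At ±3.9%: n = 1.96² × 0.2500 / 0.039² ≈ 631.43 → 632.
At ±1.5%: n = 1.96² × 0.2500 / 0.015² ≈ 4268.44 → 4269.
Additional respondents: 4269 − 632 = 3637.

3637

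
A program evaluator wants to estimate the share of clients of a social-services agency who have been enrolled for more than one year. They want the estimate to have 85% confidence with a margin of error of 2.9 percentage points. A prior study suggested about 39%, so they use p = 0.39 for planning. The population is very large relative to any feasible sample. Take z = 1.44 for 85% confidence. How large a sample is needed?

With p = 0.39, p(1−p) = 0.2379.
n = z²·p(1−p)/E² = 1.44² × 0.2379 / 0.029² = 2.0736 × 0.2379 / 0.000841 ≈ 586.57.
Rounding up gives n = 587.

587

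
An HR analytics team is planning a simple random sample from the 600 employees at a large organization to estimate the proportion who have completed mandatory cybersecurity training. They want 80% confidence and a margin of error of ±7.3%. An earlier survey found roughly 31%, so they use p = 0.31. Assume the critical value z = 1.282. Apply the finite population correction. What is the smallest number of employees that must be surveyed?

Unadjusted: n₀ = 1.282² × 0.31 × 0.69 / 0.073² ≈ 65.97, so n₀ = 66.
Finite population correction with N = 600: n = n₀ / (1 + (n₀−1)/N) = 66 / (1 + 65/600) = 66 / 1.1083 ≈ 59.55.
Rounding up, n = 60.

60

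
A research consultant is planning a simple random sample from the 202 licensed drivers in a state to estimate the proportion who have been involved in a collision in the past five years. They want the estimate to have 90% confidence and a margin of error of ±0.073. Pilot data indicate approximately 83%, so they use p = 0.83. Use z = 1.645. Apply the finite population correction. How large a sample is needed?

54

Unadjusted: n₀ = 1.645² × 0.83 × 0.17 / 0.073² ≈ 71.65, so n₀ = 72.
Finite population correction with N = 202: n = n₀ / (1 + (n₀−1)/N) = 72 / (1 + 71/202) = 72 / 1.3515 ≈ 53.27.
Rounding up, n = 54.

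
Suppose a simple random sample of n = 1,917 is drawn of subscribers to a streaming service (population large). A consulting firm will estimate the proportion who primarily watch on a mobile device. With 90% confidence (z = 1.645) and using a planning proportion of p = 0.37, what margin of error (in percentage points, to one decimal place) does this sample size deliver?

SE(p̂) = √[p(1−p)/n] = √[0.2331/1917] = 0.01103.
E = z × SE = 1.645 × 0.01103 = 0.01814, or 1.8 percentage points.

1.8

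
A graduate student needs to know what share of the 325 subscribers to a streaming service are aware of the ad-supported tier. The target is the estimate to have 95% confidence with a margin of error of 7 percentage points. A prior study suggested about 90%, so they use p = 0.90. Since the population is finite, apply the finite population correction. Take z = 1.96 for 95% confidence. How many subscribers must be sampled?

59

Unadjusted: n₀ = 1.96² × 0.90 × 0.10 / 0.070² ≈ 70.56, so n₀ = 71.
Finite population correction with N = 325: n = n₀ / (1 + (n₀−1)/N) = 71 / (1 + 70/325) = 71 / 1.2154 ≈ 58.42.
Rounding up, n = 59.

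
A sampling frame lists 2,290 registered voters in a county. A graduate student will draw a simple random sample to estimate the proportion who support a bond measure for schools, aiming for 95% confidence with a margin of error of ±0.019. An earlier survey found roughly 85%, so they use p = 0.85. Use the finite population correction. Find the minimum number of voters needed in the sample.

853

For 95% confidence, z = 1.960.
Unadjusted: n₀ = 1.960² × 0.85 × 0.15 / 0.019² ≈ 1356.80, so n₀ = 1357.
Finite population correction with N = 2,290: n = n₀ / (1 + (n₀−1)/N) = 1357 / (1 + 1356/2290) = 1357 / 1.5921 ≈ 852.31.
Rounding up, n = 853.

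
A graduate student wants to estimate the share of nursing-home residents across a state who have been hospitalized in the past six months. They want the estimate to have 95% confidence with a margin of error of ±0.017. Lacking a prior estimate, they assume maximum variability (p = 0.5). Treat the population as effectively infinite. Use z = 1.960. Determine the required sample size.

With p = 0.5, p(1−p) = 0.25.
n = z²·p(1−p)/E² = 1.960² × 0.2500 / 0.017² = 3.8416 × 0.2500 / 0.000289 ≈ 3323.18.
Rounding up gives n = 3324.

3324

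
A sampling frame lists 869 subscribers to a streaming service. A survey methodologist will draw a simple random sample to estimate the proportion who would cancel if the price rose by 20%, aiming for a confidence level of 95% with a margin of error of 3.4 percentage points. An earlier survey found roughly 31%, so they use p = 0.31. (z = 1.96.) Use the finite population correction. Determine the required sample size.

392

Unadjusted: n₀ = 1.96² × 0.31 × 0.69 / 0.034² ≈ 710.83, so n₀ = 711.
Finite population correction with N = 869: n = n₀ / (1 + (n₀−1)/N) = 711 / (1 + 710/869) = 711 / 1.8170 ≈ 391.30.
Rounding up, n = 392.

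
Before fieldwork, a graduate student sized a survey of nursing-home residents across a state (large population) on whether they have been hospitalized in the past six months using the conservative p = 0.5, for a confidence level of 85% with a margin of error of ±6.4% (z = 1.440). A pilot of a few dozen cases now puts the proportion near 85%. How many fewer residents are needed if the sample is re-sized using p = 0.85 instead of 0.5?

Conservative (p = 0.5): n = 1.440² × 0.25 / 0.064² ≈ 126.56 → 127.
Using p = 0.85: p(1−p) = 0.1275, so n = 1.440² × 0.1275 / 0.064² ≈ 64.55 → 65.
Reduction: 127 − 65 = 62.

62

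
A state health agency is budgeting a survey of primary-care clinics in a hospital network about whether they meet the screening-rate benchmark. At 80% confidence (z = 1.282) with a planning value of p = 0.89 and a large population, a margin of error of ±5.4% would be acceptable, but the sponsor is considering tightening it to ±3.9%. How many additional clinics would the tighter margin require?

50

At ±5.4%: n = 1.282² × 0.0979 / 0.054² ≈ 55.18 → 56.
At ±3.9%: n = 1.282² × 0.0979 / 0.039² ≈ 105.79 → 106.
Additional respondents: 106 − 56 = 50.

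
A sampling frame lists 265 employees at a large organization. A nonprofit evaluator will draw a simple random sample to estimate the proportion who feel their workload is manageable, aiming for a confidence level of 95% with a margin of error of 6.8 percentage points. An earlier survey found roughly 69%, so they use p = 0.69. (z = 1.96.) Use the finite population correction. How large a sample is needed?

Unadjusted: n₀ = 1.96² × 0.69 × 0.31 / 0.068² ≈ 177.71, so n₀ = 178.
Finite population correction with N = 265: n = n₀ / (1 + (n₀−1)/N) = 178 / (1 + 177/265) = 178 / 1.6679 ≈ 106.72.
Rounding up, n = 107.

107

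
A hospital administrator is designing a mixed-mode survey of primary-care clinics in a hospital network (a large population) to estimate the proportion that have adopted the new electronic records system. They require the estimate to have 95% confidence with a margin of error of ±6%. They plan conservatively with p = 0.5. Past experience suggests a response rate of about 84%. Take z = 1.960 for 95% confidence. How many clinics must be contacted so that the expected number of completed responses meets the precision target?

Completed interviews needed: n₀ = 1.960² × 0.2500 / 0.060² ≈ 266.78 → 267.
At an 84% response rate, contacts needed = 267 / 0.84 ≈ 317.86 → 318.

318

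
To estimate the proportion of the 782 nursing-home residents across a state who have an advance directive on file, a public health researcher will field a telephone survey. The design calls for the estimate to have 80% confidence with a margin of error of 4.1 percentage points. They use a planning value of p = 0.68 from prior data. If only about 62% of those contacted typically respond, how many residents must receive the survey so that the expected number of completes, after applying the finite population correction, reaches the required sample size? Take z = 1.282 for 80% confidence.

271

Completed interviews needed (unadjusted): n₀ = 1.282² × 0.2176 / 0.041² ≈ 212.75 → 213.
FPC for N = 782: n = 213 / (1 + 212/782) = 213 / 1.2711 ≈ 167.57 → 168.
At a 62% response rate, contacts needed = 168 / 0.62 ≈ 270.97 → 271.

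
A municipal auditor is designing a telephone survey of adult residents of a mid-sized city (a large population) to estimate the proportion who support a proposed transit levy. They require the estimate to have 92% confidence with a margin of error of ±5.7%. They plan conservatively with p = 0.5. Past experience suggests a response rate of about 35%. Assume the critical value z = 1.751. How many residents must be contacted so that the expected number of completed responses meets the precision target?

Completed interviews needed: n₀ = 1.751² × 0.2500 / 0.057² ≈ 235.92 → 236.
At a 35% response rate, contacts needed = 236 / 0.35 ≈ 674.29 → 675.

675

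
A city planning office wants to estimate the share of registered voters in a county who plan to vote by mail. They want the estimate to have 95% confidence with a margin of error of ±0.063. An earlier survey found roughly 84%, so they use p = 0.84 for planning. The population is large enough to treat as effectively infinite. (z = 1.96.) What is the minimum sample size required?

131

With p = 0.84, p(1−p) = 0.1344.
n = z²·p(1−p)/E² = 1.96² × 0.1344 / 0.063² = 3.8416 × 0.1344 / 0.003969 ≈ 130.09.
Rounding up gives n = 131.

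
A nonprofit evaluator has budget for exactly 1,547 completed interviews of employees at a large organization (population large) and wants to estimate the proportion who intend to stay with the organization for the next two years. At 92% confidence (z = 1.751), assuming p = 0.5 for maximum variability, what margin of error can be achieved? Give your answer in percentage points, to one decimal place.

2.2

SE(p̂) = √[p(1−p)/n] = √[0.2500/1547] = 0.01271.
E = z × SE = 1.751 × 0.01271 = 0.02226, or 2.2 percentage points.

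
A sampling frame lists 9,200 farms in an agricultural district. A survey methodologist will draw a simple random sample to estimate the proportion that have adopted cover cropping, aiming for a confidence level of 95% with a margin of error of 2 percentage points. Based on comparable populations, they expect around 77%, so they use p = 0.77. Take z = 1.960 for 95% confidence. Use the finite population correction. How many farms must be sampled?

Unadjusted: n₀ = 1.960² × 0.77 × 0.23 / 0.020² ≈ 1700.87, so n₀ = 1701.
Finite population correction with N = 9,200: n = n₀ / (1 + (n₀−1)/N) = 1701 / (1 + 1700/9200) = 1701 / 1.1848 ≈ 1435.71.
Rounding up, n = 1436.

1436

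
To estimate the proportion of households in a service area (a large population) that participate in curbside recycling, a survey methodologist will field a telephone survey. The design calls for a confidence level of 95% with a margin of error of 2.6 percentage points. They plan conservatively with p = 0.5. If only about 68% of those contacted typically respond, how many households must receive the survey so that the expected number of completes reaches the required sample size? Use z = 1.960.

2090

Completed interviews needed: n₀ = 1.960² × 0.2500 / 0.026² ≈ 1420.71 → 1421.
At a 68% response rate, contacts needed = 1421 / 0.68 ≈ 2089.71 → 2090.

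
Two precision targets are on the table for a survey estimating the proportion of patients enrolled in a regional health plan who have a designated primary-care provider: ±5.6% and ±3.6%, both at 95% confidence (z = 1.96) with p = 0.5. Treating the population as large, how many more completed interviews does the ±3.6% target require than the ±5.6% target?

At ±5.6%: n = 1.96² × 0.2500 / 0.056² ≈ 306.25 → 307.
At ±3.6%: n = 1.96² × 0.2500 / 0.036² ≈ 741.05 → 742.
Additional respondents: 742 − 307 = 435.

435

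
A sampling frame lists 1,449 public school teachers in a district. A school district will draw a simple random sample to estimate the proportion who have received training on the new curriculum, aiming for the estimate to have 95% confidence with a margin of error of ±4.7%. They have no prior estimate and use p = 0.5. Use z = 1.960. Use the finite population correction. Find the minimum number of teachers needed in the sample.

Unadjusted: n₀ = 1.960² × 0.50 × 0.50 / 0.047² ≈ 434.77, so n₀ = 435.
Finite population correction with N = 1,449: n = n₀ / (1 + (n₀−1)/N) = 435 / (1 + 434/1449) = 435 / 1.2995 ≈ 334.74.
Rounding up, n = 335.

335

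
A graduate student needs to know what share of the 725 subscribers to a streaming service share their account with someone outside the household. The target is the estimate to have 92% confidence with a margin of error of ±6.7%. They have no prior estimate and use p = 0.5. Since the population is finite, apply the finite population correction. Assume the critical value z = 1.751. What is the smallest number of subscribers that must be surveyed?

139

Unadjusted: n₀ = 1.751² × 0.50 × 0.50 / 0.067² ≈ 170.75, so n₀ = 171.
Finite population correction with N = 725: n = n₀ / (1 + (n₀−1)/N) = 171 / (1 + 170/725) = 171 / 1.2345 ≈ 138.52.
Rounding up, n = 139.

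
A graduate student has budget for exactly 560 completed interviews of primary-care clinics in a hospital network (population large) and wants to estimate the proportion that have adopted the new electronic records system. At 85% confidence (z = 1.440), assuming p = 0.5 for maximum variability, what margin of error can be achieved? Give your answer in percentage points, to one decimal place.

3.0

SE(p̂) = √[p(1−p)/n] = √[0.2500/560] = 0.02113.
E = z × SE = 1.440 × 0.02113 = 0.03043, or 3.0 percentage points.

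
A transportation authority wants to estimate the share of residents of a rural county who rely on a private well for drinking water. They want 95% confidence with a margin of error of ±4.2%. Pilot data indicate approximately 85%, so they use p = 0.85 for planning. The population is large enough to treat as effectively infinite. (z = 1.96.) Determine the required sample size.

With p = 0.85, p(1−p) = 0.1275.
n = z²·p(1−p)/E² = 1.96² × 0.1275 / 0.042² = 3.8416 × 0.1275 / 0.001764 ≈ 277.67.
Rounding up gives n = 278.

278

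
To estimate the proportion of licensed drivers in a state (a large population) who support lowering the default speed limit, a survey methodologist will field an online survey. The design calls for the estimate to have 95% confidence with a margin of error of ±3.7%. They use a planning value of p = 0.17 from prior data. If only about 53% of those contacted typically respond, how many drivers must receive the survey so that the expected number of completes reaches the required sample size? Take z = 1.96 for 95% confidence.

748

Completed interviews needed: n₀ = 1.96² × 0.1411 / 0.037² ≈ 395.95 → 396.
At a 53% response rate, contacts needed = 396 / 0.53 ≈ 747.17 → 748.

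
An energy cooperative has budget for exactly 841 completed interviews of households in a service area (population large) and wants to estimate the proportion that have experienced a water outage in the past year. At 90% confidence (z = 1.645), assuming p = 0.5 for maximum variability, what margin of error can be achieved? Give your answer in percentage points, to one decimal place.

2.8

SE(p̂) = √[p(1−p)/n] = √[0.2500/841] = 0.01724.
E = z × SE = 1.645 × 0.01724 = 0.02836, or 2.8 percentage points.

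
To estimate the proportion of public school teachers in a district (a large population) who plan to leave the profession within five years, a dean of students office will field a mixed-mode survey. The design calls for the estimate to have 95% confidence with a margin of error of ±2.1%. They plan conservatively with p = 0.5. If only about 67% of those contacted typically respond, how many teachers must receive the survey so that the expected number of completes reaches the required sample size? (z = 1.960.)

3251

Completed interviews needed: n₀ = 1.960² × 0.2500 / 0.021² ≈ 2177.78 → 2178.
At a 67% response rate, contacts needed = 2178 / 0.67 ≈ 3250.75 → 3251.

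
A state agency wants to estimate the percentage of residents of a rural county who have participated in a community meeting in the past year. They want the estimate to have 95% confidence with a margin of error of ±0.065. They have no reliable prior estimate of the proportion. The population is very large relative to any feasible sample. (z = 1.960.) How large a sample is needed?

With no prior estimate, use p = 0.5, giving p(1−p) = 0.25.
n = z²·p(1−p)/E² = 1.960² × 0.2500 / 0.065² = 3.8416 × 0.2500 / 0.004225 ≈ 227.31.
Rounding up gives n = 228.

228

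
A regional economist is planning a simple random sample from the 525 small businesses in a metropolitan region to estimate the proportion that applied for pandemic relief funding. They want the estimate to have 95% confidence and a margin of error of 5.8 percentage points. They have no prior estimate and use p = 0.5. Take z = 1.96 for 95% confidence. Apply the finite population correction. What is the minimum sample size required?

186

Unadjusted: n₀ = 1.96² × 0.50 × 0.50 / 0.058² ≈ 285.49, so n₀ = 286.
Finite population correction with N = 525: n = n₀ / (1 + (n₀−1)/N) = 286 / (1 + 285/525) = 286 / 1.5429 ≈ 185.37.
Rounding up, n = 186.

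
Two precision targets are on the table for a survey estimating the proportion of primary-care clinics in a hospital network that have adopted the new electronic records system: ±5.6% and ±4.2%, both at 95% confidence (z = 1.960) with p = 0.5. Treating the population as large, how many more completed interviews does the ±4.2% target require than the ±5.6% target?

At ±5.6%: n = 1.960² × 0.2500 / 0.056² ≈ 306.25 → 307.
At ±4.2%: n = 1.960² × 0.2500 / 0.042² ≈ 544.44 → 545.
Additional respondents: 545 − 307 = 238.

238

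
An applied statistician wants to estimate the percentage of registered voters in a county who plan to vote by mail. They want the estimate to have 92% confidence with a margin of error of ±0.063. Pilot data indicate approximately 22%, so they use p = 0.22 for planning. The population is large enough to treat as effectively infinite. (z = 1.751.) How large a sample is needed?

With p = 0.22, p(1−p) = 0.1716.
n = z²·p(1−p)/E² = 1.751² × 0.1716 / 0.063² = 3.0660 × 0.1716 / 0.003969 ≈ 132.56.
Rounding up gives n = 133.

133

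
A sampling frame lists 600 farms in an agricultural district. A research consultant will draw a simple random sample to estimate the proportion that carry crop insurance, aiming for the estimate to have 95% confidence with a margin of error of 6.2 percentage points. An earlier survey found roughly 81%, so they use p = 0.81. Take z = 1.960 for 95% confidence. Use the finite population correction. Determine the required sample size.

Unadjusted: n₀ = 1.960² × 0.81 × 0.19 / 0.062² ≈ 153.80, so n₀ = 154.
Finite population correction with N = 600: n = n₀ / (1 + (n₀−1)/N) = 154 / (1 + 153/600) = 154 / 1.2550 ≈ 122.71.
Rounding up, n = 123.

123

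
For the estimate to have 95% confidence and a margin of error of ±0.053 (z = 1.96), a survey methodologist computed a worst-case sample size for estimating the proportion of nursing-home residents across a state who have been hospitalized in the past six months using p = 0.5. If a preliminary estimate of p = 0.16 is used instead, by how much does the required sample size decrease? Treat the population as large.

158

Conservative (p = 0.5): n = 1.96² × 0.25 / 0.053² ≈ 341.90 → 342.
Using p = 0.16: p(1−p) = 0.1344, so n = 1.96² × 0.1344 / 0.053² ≈ 183.81 → 184.
Reduction: 342 − 184 = 158.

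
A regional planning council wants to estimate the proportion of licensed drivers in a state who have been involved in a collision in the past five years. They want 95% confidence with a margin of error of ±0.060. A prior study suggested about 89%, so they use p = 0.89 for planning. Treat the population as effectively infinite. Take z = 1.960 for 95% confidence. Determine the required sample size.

With p = 0.89, p(1−p) = 0.0979.
n = z²·p(1−p)/E² = 1.960² × 0.0979 / 0.060² = 3.8416 × 0.0979 / 0.003600 ≈ 104.47.
Rounding up gives n = 105.

105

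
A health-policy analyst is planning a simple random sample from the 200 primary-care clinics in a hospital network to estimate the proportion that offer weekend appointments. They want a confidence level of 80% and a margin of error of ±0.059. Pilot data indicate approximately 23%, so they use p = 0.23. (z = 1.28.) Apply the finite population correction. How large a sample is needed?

60

Unadjusted: n₀ = 1.28² × 0.23 × 0.77 / 0.059² ≈ 83.36, so n₀ = 84.
Finite population correction with N = 200: n = n₀ / (1 + (n₀−1)/N) = 84 / (1 + 83/200) = 84 / 1.4150 ≈ 59.36.
Rounding up, n = 60.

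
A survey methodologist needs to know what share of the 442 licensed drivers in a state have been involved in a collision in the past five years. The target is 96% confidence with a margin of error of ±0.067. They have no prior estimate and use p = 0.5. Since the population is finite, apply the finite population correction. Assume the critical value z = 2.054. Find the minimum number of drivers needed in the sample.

Unadjusted: n₀ = 2.054² × 0.50 × 0.50 / 0.067² ≈ 234.96, so n₀ = 235.
Finite population correction with N = 442: n = n₀ / (1 + (n₀−1)/N) = 235 / (1 + 234/442) = 235 / 1.5294 ≈ 153.65.
Rounding up, n = 154.

154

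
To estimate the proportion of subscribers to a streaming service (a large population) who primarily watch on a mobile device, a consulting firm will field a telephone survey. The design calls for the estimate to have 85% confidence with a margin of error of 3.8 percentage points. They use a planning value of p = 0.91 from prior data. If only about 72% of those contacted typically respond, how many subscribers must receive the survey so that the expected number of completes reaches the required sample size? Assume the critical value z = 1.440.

Completed interviews needed: n₀ = 1.440² × 0.0819 / 0.038² ≈ 117.61 → 118.
At a 72% response rate, contacts needed = 118 / 0.72 ≈ 163.89 → 164.

164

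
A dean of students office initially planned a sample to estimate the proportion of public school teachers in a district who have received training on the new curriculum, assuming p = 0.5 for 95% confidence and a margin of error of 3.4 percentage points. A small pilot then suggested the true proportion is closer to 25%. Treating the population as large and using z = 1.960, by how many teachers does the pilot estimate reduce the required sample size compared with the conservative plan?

Conservative (p = 0.5): n = 1.960² × 0.25 / 0.034² ≈ 830.80 → 831.
Using p = 0.25: p(1−p) = 0.1875, so n = 1.960² × 0.1875 / 0.034² ≈ 623.10 → 624.
Reduction: 831 − 624 = 207.

207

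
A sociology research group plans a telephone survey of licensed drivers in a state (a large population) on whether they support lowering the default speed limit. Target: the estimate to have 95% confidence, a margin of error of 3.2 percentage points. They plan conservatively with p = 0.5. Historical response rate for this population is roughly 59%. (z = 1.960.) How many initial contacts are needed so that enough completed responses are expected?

1590

Completed interviews needed: n₀ = 1.960² × 0.2500 / 0.032² ≈ 937.89 → 938.
At a 59% response rate, contacts needed = 938 / 0.59 ≈ 1589.83 → 1590.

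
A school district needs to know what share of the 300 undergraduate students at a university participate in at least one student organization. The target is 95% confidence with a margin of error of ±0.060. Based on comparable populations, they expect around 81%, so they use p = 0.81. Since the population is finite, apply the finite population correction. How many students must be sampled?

For 95% confidence, z = 1.960.
Unadjusted: n₀ = 1.960² × 0.81 × 0.19 / 0.060² ≈ 164.23, so n₀ = 165.
Finite population correction with N = 300: n = n₀ / (1 + (n₀−1)/N) = 165 / (1 + 164/300) = 165 / 1.5467 ≈ 106.68.
Rounding up, n = 107.

107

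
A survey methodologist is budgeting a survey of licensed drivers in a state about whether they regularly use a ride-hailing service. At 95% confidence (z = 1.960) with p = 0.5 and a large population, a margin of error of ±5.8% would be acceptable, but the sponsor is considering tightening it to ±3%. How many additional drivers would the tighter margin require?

At ±5.8%: n = 1.960² × 0.2500 / 0.058² ≈ 285.49 → 286.
At ±3%: n = 1.960² × 0.2500 / 0.030² ≈ 1067.11 → 1068.
Additional respondents: 1068 − 286 = 782.

782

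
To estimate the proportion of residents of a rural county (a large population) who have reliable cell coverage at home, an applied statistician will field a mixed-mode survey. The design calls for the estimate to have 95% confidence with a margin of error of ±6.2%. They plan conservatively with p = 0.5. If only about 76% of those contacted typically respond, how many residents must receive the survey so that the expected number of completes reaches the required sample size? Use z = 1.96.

Completed interviews needed: n₀ = 1.96² × 0.2500 / 0.062² ≈ 249.84 → 250.
At a 76% response rate, contacts needed = 250 / 0.76 ≈ 328.95 → 329.

329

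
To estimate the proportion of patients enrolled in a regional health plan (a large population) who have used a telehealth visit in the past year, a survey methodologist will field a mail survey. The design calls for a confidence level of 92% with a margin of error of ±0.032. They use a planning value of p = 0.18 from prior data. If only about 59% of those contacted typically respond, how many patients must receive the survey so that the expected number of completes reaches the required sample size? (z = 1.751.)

750

Completed interviews needed: n₀ = 1.751² × 0.1476 / 0.032² ≈ 441.94 → 442.
At a 59% response rate, contacts needed = 442 / 0.59 ≈ 749.15 → 750.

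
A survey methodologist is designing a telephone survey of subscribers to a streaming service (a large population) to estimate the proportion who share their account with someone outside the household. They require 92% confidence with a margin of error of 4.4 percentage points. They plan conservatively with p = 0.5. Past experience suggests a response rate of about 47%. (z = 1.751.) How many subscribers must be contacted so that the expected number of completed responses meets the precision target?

843

Completed interviews needed: n₀ = 1.751² × 0.2500 / 0.044² ≈ 395.92 → 396.
At a 47% response rate, contacts needed = 396 / 0.47 ≈ 842.55 → 843.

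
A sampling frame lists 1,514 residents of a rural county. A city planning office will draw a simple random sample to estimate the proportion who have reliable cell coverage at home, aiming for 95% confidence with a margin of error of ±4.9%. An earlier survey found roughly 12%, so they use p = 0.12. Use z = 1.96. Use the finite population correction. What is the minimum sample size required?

153

Unadjusted: n₀ = 1.96² × 0.12 × 0.88 / 0.049² ≈ 168.96, so n₀ = 169.
Finite population correction with N = 1,514: n = n₀ / (1 + (n₀−1)/N) = 169 / (1 + 168/1514) = 169 / 1.1110 ≈ 152.12.
Rounding up, n = 153.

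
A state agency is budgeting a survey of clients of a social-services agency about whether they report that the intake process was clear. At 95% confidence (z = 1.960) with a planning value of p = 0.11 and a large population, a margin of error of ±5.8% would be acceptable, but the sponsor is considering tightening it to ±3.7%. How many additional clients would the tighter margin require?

At ±5.8%: n = 1.960² × 0.0979 / 0.058² ≈ 111.80 → 112.
At ±3.7%: n = 1.960² × 0.0979 / 0.037² ≈ 274.72 → 275.
Additional respondents: 275 − 112 = 163.

163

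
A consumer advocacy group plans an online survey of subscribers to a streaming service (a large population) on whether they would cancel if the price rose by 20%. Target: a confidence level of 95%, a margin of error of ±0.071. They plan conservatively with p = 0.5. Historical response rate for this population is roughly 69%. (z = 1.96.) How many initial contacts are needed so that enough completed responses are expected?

Completed interviews needed: n₀ = 1.96² × 0.2500 / 0.071² ≈ 190.52 → 191.
At a 69% response rate, contacts needed = 191 / 0.69 ≈ 276.81 → 277.

277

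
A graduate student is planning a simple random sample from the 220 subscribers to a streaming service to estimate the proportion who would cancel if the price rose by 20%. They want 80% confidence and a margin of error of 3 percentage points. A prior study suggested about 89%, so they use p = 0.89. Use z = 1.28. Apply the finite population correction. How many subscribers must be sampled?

Unadjusted: n₀ = 1.28² × 0.89 × 0.11 / 0.030² ≈ 178.22, so n₀ = 179.
Finite population correction with N = 220: n = n₀ / (1 + (n₀−1)/N) = 179 / (1 + 178/220) = 179 / 1.8091 ≈ 98.94.
Rounding up, n = 99.

99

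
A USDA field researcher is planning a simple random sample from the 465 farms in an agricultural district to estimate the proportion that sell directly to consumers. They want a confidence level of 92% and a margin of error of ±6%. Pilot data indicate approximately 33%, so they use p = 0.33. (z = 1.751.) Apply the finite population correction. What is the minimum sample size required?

Unadjusted: n₀ = 1.751² × 0.33 × 0.67 / 0.060² ≈ 188.30, so n₀ = 189.
Finite population correction with N = 465: n = n₀ / (1 + (n₀−1)/N) = 189 / (1 + 188/465) = 189 / 1.4043 ≈ 134.59.
Rounding up, n = 135.

135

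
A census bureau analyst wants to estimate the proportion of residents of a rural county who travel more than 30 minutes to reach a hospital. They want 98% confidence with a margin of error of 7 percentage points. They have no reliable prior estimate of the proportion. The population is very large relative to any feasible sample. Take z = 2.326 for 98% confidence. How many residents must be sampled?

277

With no prior estimate, use p = 0.5, giving p(1−p) = 0.25.
n = z²·p(1−p)/E² = 2.326² × 0.2500 / 0.070² = 5.4103 × 0.2500 / 0.004900 ≈ 276.03.
Rounding up gives n = 277.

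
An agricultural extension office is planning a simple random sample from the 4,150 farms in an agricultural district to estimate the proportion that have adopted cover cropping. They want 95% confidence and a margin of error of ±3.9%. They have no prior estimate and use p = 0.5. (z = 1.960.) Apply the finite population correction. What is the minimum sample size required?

Unadjusted: n₀ = 1.960² × 0.50 × 0.50 / 0.039² ≈ 631.43, so n₀ = 632.
Finite population correction with N = 4,150: n = n₀ / (1 + (n₀−1)/N) = 632 / (1 + 631/4150) = 632 / 1.1520 ≈ 548.59.
Rounding up, n = 549.

549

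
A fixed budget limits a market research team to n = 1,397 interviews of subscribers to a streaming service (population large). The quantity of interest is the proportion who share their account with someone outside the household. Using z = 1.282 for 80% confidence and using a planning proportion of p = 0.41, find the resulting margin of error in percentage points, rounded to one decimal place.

1.7

SE(p̂) = √[p(1−p)/n] = √[0.2419/1397] = 0.01316.
E = z × SE = 1.282 × 0.01316 = 0.01687, or 1.7 percentage points.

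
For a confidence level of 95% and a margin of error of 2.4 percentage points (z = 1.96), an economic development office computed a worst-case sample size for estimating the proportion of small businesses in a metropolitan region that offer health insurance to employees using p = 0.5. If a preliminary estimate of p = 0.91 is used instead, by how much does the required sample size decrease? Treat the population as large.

Conservative (p = 0.5): n = 1.96² × 0.25 / 0.024² ≈ 1667.36 → 1668.
Using p = 0.91: p(1−p) = 0.0819, so n = 1.96² × 0.0819 / 0.024² ≈ 546.23 → 547.
Reduction: 1668 − 547 = 1121.

1121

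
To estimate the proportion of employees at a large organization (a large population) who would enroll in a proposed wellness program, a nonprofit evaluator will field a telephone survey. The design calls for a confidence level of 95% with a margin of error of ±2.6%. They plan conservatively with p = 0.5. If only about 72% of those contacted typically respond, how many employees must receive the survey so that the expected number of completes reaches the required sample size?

For 95% confidence, z = 1.960.
Completed interviews needed: n₀ = 1.960² × 0.2500 / 0.026² ≈ 1420.71 → 1421.
At a 72% response rate, contacts needed = 1421 / 0.72 ≈ 1973.61 → 1974.

1974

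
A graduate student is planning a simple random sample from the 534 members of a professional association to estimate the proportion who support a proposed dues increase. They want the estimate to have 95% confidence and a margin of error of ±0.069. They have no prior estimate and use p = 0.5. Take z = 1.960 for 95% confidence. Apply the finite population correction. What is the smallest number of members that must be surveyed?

147

Unadjusted: n₀ = 1.960² × 0.50 × 0.50 / 0.069² ≈ 201.72, so n₀ = 202.
Finite population correction with N = 534: n = n₀ / (1 + (n₀−1)/N) = 202 / (1 + 201/534) = 202 / 1.3764 ≈ 146.76.
Rounding up, n = 147.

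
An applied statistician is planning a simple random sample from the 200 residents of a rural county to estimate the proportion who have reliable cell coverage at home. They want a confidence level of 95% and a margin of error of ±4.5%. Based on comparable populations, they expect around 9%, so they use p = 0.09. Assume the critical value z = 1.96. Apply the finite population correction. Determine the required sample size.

Unadjusted: n₀ = 1.96² × 0.09 × 0.91 / 0.045² ≈ 155.37, so n₀ = 156.
Finite population correction with N = 200: n = n₀ / (1 + (n₀−1)/N) = 156 / (1 + 155/200) = 156 / 1.7750 ≈ 87.89.
Rounding up, n = 88.

88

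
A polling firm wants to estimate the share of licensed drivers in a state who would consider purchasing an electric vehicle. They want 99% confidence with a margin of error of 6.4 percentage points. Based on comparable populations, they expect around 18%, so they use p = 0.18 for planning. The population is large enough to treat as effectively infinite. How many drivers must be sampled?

240

For 99% confidence, z = 2.576.
With p = 0.18, p(1−p) = 0.1476.
n = z²·p(1−p)/E² = 2.576² × 0.1476 / 0.064² = 6.6358 × 0.1476 / 0.004096 ≈ 239.12.
Rounding up gives n = 240.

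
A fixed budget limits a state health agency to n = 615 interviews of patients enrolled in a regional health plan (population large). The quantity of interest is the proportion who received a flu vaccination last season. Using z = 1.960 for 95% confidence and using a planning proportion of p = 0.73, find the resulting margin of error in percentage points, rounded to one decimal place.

3.5

SE(p̂) = √[p(1−p)/n] = √[0.1971/615] = 0.01790.
E = z × SE = 1.960 × 0.01790 = 0.03509, or 3.5 percentage points.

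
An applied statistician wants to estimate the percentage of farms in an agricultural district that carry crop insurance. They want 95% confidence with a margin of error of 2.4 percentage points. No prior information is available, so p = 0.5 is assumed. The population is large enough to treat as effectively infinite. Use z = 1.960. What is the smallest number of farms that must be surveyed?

With p = 0.5, p(1−p) = 0.25.
n = z²·p(1−p)/E² = 1.960² × 0.2500 / 0.024² = 3.8416 × 0.2500 / 0.000576 ≈ 1667.36.
Rounding up gives n = 1668.

1668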